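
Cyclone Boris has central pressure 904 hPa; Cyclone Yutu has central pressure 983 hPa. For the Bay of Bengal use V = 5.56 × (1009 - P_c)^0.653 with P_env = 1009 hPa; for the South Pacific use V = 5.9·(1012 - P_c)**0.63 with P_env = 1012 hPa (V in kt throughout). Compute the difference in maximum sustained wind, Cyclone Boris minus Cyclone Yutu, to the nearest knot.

Cyclone Boris: ΔP = 105; V ≈ 5.56 × 105^0.653 ≈ 116.12 kt.
Cyclone Yutu: ΔP = 29; V ≈ 5.9 × 29^0.63 ≈ 49.22 kt.
Difference ≈ 116.12 − 49.22 = 66.90 → 67 kt.

67 kt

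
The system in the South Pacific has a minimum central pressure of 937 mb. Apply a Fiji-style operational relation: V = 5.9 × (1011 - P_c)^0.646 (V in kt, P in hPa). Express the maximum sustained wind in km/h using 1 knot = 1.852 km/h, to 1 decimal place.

ΔP = 1011 − 937 = 74 mb.
V ≈ 5.9 × 74^0.646 = 5.9 × 16.126 ≈ 95.143 kt.
95.143 × 1.852 ≈ 176.20 km/h → 176.2 km/h.

176.2 km/h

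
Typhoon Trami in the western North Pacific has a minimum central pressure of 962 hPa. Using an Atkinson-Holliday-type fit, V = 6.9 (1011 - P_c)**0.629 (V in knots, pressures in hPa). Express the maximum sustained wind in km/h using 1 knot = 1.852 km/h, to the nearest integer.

148 km/h

ΔP = 1011 − 962 = 49 hPa.
V ≈ 6.9 × 49^0.629 = 6.9 × 11.565 ≈ 79.796 kt.
79.796 × 1.852 ≈ 147.78 km/h → 148 km/h.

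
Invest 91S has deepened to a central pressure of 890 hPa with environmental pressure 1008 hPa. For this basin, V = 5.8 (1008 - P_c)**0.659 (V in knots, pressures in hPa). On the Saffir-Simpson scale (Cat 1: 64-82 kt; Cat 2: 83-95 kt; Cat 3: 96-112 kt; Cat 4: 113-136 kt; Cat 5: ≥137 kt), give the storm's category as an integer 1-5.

ΔP = 1008 − 890 = 118 hPa.
V ≈ 5.8 × 118^0.659 = 5.8 × 23.19 ≈ 135 kt.
135 kt falls in the Category 4 band.

4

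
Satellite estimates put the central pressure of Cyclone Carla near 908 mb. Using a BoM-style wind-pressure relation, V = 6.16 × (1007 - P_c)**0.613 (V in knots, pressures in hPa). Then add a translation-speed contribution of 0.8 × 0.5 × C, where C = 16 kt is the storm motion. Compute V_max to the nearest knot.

ΔP = 1007 − 908 = 99 mb.
99^0.613 ≈ 16.723.
V ≈ 6.16 × 16.723 ≈ 103.0 kt.
Translation term: 0.8 × 0.5 × 16 = 6.4 kt.
Corrected V ≈ 109.4 kt → 109 kt.

109 kt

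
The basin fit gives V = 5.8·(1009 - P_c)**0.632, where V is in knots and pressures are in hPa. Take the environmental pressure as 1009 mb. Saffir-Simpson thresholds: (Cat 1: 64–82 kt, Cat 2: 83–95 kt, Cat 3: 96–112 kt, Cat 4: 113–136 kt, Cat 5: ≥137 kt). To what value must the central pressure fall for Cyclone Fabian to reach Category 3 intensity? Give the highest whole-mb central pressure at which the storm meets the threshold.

Category 3 begins at V = 96 kt.
Required ΔP = (96/5.8)^(1/0.632) = 16.552^1.582 ≈ 84.83 mb.
P_c ≤ 1009 − 84.83 = 924.17, so the highest integer P_c is 924 mb.

924 mb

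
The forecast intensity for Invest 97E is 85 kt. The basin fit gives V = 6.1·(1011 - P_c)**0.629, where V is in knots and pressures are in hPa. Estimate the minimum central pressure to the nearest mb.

945 mb

ΔP = (V / 6.1)^(1/0.629) = (85/6.1)^1.590.
85/6.1 = 13.934; 13.934^1.590 ≈ 65.90 mb.
P_c = 1011 − 65.90 = 945.10 ≈ 945 mb.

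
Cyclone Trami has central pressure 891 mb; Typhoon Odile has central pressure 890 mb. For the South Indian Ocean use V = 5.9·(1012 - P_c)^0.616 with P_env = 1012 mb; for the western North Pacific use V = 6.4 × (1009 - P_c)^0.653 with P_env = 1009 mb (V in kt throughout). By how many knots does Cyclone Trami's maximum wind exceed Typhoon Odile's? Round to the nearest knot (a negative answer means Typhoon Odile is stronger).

Cyclone Trami: ΔP = 121; V ≈ 5.9 × 121^0.616 ≈ 113.20 kt.
Typhoon Odile: ΔP = 119; V ≈ 6.4 × 119^0.653 ≈ 145.05 kt.
Difference ≈ 113.20 − 145.05 = -31.85 → -32 kt.

-32 kt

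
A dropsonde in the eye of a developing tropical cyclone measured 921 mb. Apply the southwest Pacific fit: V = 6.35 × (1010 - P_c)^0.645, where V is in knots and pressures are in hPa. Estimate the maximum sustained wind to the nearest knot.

ΔP = 1010 − 921 = 89 mb.
89^0.645 ≈ 18.087.
V ≈ 6.35 × 18.087 ≈ 114.8 kt.

115 kt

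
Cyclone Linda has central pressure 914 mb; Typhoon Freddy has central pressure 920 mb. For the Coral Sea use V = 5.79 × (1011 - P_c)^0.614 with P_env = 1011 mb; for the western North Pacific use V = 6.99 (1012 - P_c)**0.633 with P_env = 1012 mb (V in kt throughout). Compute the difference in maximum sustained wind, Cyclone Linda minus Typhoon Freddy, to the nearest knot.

-26 kt

Cyclone Linda: ΔP = 97; V ≈ 5.79 × 97^0.614 ≈ 96.06 kt.
Typhoon Freddy: ΔP = 92; V ≈ 6.99 × 92^0.633 ≈ 122.34 kt.
Difference ≈ 96.06 − 122.34 = -26.28 → -26 kt.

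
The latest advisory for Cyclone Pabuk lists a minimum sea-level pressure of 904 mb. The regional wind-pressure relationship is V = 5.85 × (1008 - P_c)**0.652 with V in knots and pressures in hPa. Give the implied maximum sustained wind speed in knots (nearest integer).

121 kt

ΔP = 1008 − 904 = 104 mb.
104^0.652 ≈ 20.659.
V ≈ 5.85 × 20.659 ≈ 120.9 kt.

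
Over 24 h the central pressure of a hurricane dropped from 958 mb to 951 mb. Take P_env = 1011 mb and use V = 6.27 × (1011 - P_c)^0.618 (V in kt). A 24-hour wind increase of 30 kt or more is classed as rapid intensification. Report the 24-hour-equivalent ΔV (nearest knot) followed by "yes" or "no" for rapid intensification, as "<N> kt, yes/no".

6 kt, no

V₁: ΔP = 53, V ≈ 6.27 × 53^0.618 ≈ 72.92 kt.
V₂: ΔP = 60, V ≈ 6.27 × 60^0.618 ≈ 78.73 kt.
ΔV over 24 h = 5.81 kt → 24 h equivalent = 5.81 × 24/24 ≈ 5.81 kt.
6 kt < 30 kt ⇒ not rapid intensification.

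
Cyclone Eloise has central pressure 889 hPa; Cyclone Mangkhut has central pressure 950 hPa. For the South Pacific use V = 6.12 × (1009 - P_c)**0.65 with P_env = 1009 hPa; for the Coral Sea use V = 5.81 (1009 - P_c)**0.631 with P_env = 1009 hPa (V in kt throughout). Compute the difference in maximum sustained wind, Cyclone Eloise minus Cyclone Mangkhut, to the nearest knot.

61 kt

Cyclone Eloise: ΔP = 120; V ≈ 6.12 × 120^0.65 ≈ 137.47 kt.
Cyclone Mangkhut: ΔP = 59; V ≈ 5.81 × 59^0.631 ≈ 76.13 kt.
Difference ≈ 137.47 − 76.13 = 61.34 → 61 kt.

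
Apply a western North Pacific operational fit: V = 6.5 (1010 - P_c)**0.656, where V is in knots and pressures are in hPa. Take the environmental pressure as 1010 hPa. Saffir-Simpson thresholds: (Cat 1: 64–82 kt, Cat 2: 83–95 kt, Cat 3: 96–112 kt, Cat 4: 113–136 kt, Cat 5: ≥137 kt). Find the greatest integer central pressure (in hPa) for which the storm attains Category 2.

961 hPa

Category 2 begins at V = 83 kt.
Required ΔP = (83/6.5)^(1/0.656) = 12.769^1.524 ≈ 48.55 hPa.
P_c ≤ 1010 − 48.55 = 961.45, so the highest integer P_c is 961 hPa.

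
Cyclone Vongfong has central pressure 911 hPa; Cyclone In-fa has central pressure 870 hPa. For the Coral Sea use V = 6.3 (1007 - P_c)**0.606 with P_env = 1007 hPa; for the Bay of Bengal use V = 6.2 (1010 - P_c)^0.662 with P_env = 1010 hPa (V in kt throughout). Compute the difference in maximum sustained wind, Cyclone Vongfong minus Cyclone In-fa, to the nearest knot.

-63 kt

Cyclone Vongfong: ΔP = 96; V ≈ 6.3 × 96^0.606 ≈ 100.14 kt.
Cyclone In-fa: ΔP = 140; V ≈ 6.2 × 140^0.662 ≈ 163.35 kt.
Difference ≈ 100.14 − 163.35 = -63.21 → -63 kt.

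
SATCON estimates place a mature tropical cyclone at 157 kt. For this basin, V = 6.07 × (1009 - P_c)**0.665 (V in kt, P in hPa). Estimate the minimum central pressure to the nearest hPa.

ΔP = (V / 6.07)^(1/0.665) = (157/6.07)^1.504.
157/6.07 = 25.865; 25.865^1.504 ≈ 133.16 hPa.
P_c = 1009 − 133.16 = 875.84 ≈ 876 hPa.

876 hPa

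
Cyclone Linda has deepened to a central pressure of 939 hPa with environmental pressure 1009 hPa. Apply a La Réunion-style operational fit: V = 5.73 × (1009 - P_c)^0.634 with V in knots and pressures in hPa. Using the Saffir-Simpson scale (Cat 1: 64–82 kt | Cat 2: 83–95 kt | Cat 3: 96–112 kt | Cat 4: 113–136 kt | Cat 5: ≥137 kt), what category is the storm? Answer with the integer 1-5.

ΔP = 1009 − 939 = 70 hPa.
V ≈ 5.73 × 70^0.634 = 5.73 × 14.78 ≈ 85 kt.
85 kt falls in the Category 2 band.

2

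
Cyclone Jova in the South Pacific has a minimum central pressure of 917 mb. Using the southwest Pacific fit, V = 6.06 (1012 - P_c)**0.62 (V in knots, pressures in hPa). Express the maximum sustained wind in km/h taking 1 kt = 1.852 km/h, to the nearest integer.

ΔP = 1012 − 917 = 95 mb.
V ≈ 6.06 × 95^0.62 = 6.06 × 16.834 ≈ 102.014 kt.
102.014 × 1.852 ≈ 188.93 km/h → 189 km/h.

189 km/h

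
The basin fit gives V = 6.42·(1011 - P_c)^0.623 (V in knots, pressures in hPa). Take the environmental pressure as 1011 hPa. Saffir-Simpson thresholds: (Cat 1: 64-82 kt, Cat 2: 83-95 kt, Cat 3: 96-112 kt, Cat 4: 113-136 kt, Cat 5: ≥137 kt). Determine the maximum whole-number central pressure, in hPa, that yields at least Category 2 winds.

Category 2 begins at V = 83 kt.
Required ΔP = (83/6.42)^(1/0.623) = 12.928^1.605 ≈ 60.84 hPa.
P_c ≤ 1011 − 60.84 = 950.16, so the highest integer P_c is 950 hPa.

950 hPa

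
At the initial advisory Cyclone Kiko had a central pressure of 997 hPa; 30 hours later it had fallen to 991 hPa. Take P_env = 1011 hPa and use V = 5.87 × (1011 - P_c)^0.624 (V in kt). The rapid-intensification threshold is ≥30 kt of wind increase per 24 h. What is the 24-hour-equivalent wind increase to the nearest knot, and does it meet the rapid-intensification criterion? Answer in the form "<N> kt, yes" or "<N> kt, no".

V₁: ΔP = 14, V ≈ 5.87 × 14^0.624 ≈ 30.47 kt.
V₂: ΔP = 20, V ≈ 5.87 × 20^0.624 ≈ 38.06 kt.
ΔV over 30 h = 7.59 kt → 24 h equivalent = 7.59 × 24/30 ≈ 6.07 kt.
6 kt < 30 kt ⇒ not rapid intensification.

6 kt, no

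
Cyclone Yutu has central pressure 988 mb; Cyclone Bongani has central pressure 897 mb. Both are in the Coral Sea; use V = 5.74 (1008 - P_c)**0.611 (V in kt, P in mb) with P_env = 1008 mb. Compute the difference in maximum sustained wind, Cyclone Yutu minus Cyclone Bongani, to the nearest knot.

-66 kt

Cyclone Yutu: ΔP = 20; V ≈ 5.74 × 20^0.611 ≈ 35.80 kt.
Cyclone Bongani: ΔP = 111; V ≈ 5.74 × 111^0.611 ≈ 102.00 kt.
Difference ≈ 35.80 − 102.00 = -66.20 → -66 kt.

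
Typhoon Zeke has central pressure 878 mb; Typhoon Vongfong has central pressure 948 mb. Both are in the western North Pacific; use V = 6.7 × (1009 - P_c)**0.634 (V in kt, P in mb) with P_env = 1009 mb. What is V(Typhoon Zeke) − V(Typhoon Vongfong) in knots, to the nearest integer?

Typhoon Zeke: ΔP = 131; V ≈ 6.7 × 131^0.634 ≈ 147.38 kt.
Typhoon Vongfong: ΔP = 61; V ≈ 6.7 × 61^0.634 ≈ 90.78 kt.
Difference ≈ 147.38 − 90.78 = 56.60 → 57 kt.

57 kt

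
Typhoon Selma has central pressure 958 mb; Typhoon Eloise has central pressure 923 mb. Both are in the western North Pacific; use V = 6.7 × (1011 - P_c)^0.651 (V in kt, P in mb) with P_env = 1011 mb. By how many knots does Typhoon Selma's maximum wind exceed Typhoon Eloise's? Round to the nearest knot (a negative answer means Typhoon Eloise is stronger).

-35 kt

Typhoon Selma: ΔP = 53; V ≈ 6.7 × 53^0.651 ≈ 88.83 kt.
Typhoon Eloise: ΔP = 88; V ≈ 6.7 × 88^0.651 ≈ 123.58 kt.
Difference ≈ 88.83 − 123.58 = -34.75 → -35 kt.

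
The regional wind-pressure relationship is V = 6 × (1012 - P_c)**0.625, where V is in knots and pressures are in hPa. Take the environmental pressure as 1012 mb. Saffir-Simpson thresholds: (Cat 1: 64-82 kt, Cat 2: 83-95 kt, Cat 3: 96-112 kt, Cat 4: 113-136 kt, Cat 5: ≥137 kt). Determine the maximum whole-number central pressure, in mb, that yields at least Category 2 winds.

Category 2 begins at V = 83 kt.
Required ΔP = (83/6)^(1/0.625) = 13.833^1.600 ≈ 66.91 mb.
P_c ≤ 1012 − 66.91 = 945.09, so the highest integer P_c is 945 mb.

945 mb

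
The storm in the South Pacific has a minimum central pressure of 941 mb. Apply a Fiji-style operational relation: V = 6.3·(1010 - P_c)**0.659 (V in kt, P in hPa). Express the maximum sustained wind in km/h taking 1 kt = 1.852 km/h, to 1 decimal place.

ΔP = 1010 − 941 = 69 mb.
V ≈ 6.3 × 69^0.659 = 6.3 × 16.286 ≈ 102.599 kt.
102.599 × 1.852 ≈ 190.01 km/h → 190.0 km/h.

190.0 km/h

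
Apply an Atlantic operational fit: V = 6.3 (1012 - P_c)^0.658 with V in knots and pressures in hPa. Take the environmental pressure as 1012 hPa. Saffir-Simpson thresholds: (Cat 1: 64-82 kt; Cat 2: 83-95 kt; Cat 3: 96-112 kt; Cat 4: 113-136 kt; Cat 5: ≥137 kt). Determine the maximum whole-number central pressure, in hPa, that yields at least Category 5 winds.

904 hPa

Category 5 begins at V = 137 kt.
Required ΔP = (137/6.3)^(1/0.658) = 21.746^1.520 ≈ 107.77 hPa.
P_c ≤ 1012 − 107.77 = 904.23, so the highest integer P_c is 904 hPa.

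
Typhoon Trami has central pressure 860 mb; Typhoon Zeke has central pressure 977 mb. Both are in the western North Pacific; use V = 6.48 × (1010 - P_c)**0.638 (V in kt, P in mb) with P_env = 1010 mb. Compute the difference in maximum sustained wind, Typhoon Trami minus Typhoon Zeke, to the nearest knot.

98 kt

Typhoon Trami: ΔP = 150; V ≈ 6.48 × 150^0.638 ≈ 158.46 kt.
Typhoon Zeke: ΔP = 33; V ≈ 6.48 × 33^0.638 ≈ 60.31 kt.
Difference ≈ 158.46 − 60.31 = 98.15 → 98 kt.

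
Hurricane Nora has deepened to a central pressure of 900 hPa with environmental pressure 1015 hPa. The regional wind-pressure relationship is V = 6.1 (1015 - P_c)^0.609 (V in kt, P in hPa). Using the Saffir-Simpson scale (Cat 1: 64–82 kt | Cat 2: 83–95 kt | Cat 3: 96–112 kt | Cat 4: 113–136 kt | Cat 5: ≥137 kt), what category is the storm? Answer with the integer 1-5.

ΔP = 1015 − 900 = 115 hPa.
V ≈ 6.1 × 115^0.609 = 6.1 × 17.99 ≈ 110 kt.
110 kt falls in the Category 3 band.

3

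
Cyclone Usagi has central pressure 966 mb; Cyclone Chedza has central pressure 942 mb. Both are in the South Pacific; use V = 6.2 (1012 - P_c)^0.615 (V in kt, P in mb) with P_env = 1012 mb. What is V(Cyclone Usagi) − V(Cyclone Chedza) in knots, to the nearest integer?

Cyclone Usagi: ΔP = 46; V ≈ 6.2 × 46^0.615 ≈ 65.31 kt.
Cyclone Chedza: ΔP = 70; V ≈ 6.2 × 70^0.615 ≈ 84.55 kt.
Difference ≈ 65.31 − 84.55 = -19.24 → -19 kt.

-19 kt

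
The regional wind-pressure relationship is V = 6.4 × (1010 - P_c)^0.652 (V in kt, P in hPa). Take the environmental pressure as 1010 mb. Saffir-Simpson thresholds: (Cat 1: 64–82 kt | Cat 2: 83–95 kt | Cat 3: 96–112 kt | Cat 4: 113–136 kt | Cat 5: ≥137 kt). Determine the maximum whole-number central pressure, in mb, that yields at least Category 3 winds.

946 mb

Category 3 begins at V = 96 kt.
Required ΔP = (96/6.4)^(1/0.652) = 15.000^1.534 ≈ 63.65 mb.
P_c ≤ 1010 − 63.65 = 946.35, so the highest integer P_c is 946 mb.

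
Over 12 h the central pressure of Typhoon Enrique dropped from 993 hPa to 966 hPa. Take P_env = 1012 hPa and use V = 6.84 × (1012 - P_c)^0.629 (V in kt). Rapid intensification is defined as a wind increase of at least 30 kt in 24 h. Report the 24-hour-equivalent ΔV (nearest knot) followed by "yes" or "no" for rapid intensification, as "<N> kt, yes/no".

V₁: ΔP = 19, V ≈ 6.84 × 19^0.629 ≈ 43.59 kt.
V₂: ΔP = 46, V ≈ 6.84 × 46^0.629 ≈ 76.02 kt.
ΔV over 12 h = 32.43 kt → 24 h equivalent = 32.43 × 24/12 ≈ 64.86 kt.
65 kt ≥ 30 kt ⇒ rapid intensification.

65 kt, yes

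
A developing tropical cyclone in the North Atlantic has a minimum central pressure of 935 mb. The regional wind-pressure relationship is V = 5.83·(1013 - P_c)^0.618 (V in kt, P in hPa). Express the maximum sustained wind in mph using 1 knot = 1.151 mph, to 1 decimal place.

99.1 mph

ΔP = 1013 − 935 = 78 mb.
V ≈ 5.83 × 78^0.618 = 5.83 × 14.768 ≈ 86.096 kt.
86.096 × 1.151 ≈ 99.10 mph → 99.1 mph.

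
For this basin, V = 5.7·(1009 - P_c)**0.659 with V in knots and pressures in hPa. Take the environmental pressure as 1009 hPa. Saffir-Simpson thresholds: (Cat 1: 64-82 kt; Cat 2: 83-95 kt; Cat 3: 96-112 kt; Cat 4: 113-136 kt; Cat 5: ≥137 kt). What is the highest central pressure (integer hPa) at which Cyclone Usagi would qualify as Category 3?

936 hPa

Category 3 begins at V = 96 kt.
Required ΔP = (96/5.7)^(1/0.659) = 16.842^1.517 ≈ 72.61 hPa.
P_c ≤ 1009 − 72.61 = 936.39, so the highest integer P_c is 936 hPa.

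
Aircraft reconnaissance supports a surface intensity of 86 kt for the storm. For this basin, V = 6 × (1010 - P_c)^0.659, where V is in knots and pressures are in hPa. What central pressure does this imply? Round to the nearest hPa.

ΔP = (V / 6)^(1/0.659) = (86/6)^1.517.
86/6 = 14.333; 14.333^1.517 ≈ 56.85 hPa.
P_c = 1010 − 56.85 = 953.15 ≈ 953 hPa.

953 hPa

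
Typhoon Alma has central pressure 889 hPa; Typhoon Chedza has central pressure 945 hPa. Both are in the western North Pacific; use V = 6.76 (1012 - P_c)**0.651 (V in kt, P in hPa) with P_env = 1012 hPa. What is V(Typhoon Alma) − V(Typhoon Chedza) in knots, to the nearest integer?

Typhoon Alma: ΔP = 123; V ≈ 6.76 × 123^0.651 ≈ 155.05 kt.
Typhoon Chedza: ΔP = 67; V ≈ 6.76 × 67^0.651 ≈ 104.41 kt.
Difference ≈ 155.05 − 104.41 = 50.64 → 51 kt.

51 kt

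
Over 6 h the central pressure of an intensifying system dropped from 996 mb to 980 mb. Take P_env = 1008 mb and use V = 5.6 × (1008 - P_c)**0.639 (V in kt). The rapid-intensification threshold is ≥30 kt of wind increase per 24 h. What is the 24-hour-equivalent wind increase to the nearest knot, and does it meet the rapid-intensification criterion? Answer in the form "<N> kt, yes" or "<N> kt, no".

V₁: ΔP = 12, V ≈ 5.6 × 12^0.639 ≈ 27.40 kt.
V₂: ΔP = 28, V ≈ 5.6 × 28^0.639 ≈ 47.09 kt.
ΔV over 6 h = 19.69 kt → 24 h equivalent = 19.69 × 24/6 ≈ 78.76 kt.
79 kt ≥ 30 kt ⇒ rapid intensification.

79 kt, yes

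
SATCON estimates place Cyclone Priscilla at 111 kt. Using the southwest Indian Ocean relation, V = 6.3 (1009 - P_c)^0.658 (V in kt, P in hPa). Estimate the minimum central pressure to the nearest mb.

931 mb

ΔP = (V / 6.3)^(1/0.658) = (111/6.3)^1.520.
111/6.3 = 17.619; 17.619^1.520 ≈ 78.27 mb.
P_c = 1009 − 78.27 = 930.73 ≈ 931 mb.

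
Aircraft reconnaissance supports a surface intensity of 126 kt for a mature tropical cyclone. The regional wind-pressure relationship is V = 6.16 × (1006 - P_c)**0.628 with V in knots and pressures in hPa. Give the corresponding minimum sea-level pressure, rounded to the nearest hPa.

884 hPa

ΔP = (V / 6.16)^(1/0.628) = (126/6.16)^1.592.
126/6.16 = 20.455; 20.455^1.592 ≈ 122.25 hPa.
P_c = 1006 − 122.25 = 883.75 ≈ 884 hPa.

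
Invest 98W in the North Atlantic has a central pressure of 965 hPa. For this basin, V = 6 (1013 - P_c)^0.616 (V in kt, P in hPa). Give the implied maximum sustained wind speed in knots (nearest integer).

65 kt

ΔP = 1013 − 965 = 48 hPa.
48^0.616 ≈ 10.855.
V ≈ 6 × 10.855 ≈ 65.1 kt.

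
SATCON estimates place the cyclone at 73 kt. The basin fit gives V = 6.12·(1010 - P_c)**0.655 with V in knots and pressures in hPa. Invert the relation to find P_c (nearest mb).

966 mb

ΔP = (V / 6.12)^(1/0.655) = (73/6.12)^1.527.
73/6.12 = 11.928; 11.928^1.527 ≈ 44.02 mb.
P_c = 1010 − 44.02 = 965.98 ≈ 966 mb.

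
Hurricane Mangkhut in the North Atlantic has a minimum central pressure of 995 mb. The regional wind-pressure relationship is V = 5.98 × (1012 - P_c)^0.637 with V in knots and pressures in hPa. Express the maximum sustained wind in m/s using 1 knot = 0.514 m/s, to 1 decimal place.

ΔP = 1012 − 995 = 17 mb.
V ≈ 5.98 × 17^0.637 = 5.98 × 6.078 ≈ 36.349 kt.
36.349 × 0.514 ≈ 18.68 m/s → 18.7 m/s.

18.7 m/s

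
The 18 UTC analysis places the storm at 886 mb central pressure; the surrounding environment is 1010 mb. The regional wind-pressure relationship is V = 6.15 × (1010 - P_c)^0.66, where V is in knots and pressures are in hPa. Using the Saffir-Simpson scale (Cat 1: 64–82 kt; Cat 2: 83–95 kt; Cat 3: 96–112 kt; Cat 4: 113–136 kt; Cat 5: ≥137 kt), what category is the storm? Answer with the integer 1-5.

5

ΔP = 1010 − 886 = 124 mb.
V ≈ 6.15 × 124^0.66 = 6.15 × 24.08 ≈ 148 kt.
148 kt falls in the Category 5 band.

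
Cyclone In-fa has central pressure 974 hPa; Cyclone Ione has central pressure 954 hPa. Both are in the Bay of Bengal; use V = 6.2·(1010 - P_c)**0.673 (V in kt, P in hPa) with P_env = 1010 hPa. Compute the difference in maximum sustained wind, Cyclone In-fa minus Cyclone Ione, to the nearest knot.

Cyclone In-fa: ΔP = 36; V ≈ 6.2 × 36^0.673 ≈ 69.15 kt.
Cyclone Ione: ΔP = 56; V ≈ 6.2 × 56^0.673 ≈ 93.09 kt.
Difference ≈ 69.15 − 93.09 = -23.94 → -24 kt.

-24 kt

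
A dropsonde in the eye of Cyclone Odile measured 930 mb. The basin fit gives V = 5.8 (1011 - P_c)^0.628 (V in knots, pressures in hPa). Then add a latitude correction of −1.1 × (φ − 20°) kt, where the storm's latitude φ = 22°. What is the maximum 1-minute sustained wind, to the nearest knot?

89 kt

ΔP = 1011 − 930 = 81 mb.
81^0.628 ≈ 15.795.
V ≈ 5.8 × 15.795 ≈ 91.6 kt.
Latitude correction: −1.1 × (22 − 20) = -2.2 kt.
Corrected V ≈ 89.4 kt → 89 kt.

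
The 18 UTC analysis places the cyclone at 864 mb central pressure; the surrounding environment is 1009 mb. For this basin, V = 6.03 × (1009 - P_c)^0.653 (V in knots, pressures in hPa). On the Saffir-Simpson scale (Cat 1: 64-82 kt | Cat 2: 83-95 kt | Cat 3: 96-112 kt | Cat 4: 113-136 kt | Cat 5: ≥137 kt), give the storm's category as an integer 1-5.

5

ΔP = 1009 − 864 = 145 mb.
V ≈ 6.03 × 145^0.653 = 6.03 × 25.79 ≈ 155 kt.
155 kt falls in the Category 5 band.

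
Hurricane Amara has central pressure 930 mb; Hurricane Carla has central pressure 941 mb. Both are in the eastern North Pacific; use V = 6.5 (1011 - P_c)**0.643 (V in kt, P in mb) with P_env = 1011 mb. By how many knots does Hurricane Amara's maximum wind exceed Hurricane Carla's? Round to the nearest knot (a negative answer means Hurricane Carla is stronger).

Hurricane Amara: ΔP = 81; V ≈ 6.5 × 81^0.643 ≈ 109.67 kt.
Hurricane Carla: ΔP = 70; V ≈ 6.5 × 70^0.643 ≈ 99.84 kt.
Difference ≈ 109.67 − 99.84 = 9.83 → 10 kt.

10 kt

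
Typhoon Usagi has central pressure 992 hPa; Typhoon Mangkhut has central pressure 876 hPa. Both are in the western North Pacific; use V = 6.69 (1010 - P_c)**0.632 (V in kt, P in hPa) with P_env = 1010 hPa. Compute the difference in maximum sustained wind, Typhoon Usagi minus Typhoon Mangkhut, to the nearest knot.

-106 kt

Typhoon Usagi: ΔP = 18; V ≈ 6.69 × 18^0.632 ≈ 41.57 kt.
Typhoon Mangkhut: ΔP = 134; V ≈ 6.69 × 134^0.632 ≈ 147.83 kt.
Difference ≈ 41.57 − 147.83 = -106.26 → -106 kt.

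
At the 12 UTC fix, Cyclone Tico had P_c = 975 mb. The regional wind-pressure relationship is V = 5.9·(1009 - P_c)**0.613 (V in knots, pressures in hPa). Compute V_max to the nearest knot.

51 kt

ΔP = 1009 − 975 = 34 mb.
34^0.613 ≈ 8.686.
V ≈ 5.9 × 8.686 ≈ 51.2 kt.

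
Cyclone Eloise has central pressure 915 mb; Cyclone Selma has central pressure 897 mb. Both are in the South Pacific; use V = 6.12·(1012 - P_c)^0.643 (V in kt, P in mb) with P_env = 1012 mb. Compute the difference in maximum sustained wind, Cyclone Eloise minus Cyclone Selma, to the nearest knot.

-13 kt

Cyclone Eloise: ΔP = 97; V ≈ 6.12 × 97^0.643 ≈ 115.94 kt.
Cyclone Selma: ΔP = 115; V ≈ 6.12 × 115^0.643 ≈ 129.35 kt.
Difference ≈ 115.94 − 129.35 = -13.41 → -13 kt.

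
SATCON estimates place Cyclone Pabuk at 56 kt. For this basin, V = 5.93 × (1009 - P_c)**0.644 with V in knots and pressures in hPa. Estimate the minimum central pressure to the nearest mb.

976 mb

ΔP = (V / 5.93)^(1/0.644) = (56/5.93)^1.553.
56/5.93 = 9.444; 9.444^1.553 ≈ 32.67 mb.
P_c = 1009 − 32.67 = 976.33 ≈ 976 mb.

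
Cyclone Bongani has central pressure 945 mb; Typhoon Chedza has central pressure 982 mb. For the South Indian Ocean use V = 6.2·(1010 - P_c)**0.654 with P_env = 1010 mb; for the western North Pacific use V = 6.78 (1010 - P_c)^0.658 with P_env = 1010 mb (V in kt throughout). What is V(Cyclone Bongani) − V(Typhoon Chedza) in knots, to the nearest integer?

Cyclone Bongani: ΔP = 65; V ≈ 6.2 × 65^0.654 ≈ 95.07 kt.
Typhoon Chedza: ΔP = 28; V ≈ 6.78 × 28^0.658 ≈ 60.74 kt.
Difference ≈ 95.07 − 60.74 = 34.33 → 34 kt.

34 kt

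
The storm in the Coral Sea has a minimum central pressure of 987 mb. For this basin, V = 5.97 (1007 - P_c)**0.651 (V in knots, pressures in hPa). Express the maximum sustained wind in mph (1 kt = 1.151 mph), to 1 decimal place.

ΔP = 1007 − 987 = 20 mb.
V ≈ 5.97 × 20^0.651 = 5.97 × 7.030 ≈ 41.971 kt.
41.971 × 1.151 ≈ 48.31 mph → 48.3 mph.

48.3 mph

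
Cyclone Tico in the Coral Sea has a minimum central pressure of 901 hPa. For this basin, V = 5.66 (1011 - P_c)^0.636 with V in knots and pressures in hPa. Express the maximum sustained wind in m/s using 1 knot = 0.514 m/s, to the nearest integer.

58 m/s

ΔP = 1011 − 901 = 110 hPa.
V ≈ 5.66 × 110^0.636 = 5.66 × 19.876 ≈ 112.497 kt.
112.497 × 0.514 ≈ 57.82 m/s → 58 m/s.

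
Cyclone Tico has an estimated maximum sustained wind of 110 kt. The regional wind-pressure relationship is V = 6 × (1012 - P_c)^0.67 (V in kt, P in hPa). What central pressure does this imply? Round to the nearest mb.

935 mb

ΔP = (V / 6)^(1/0.67) = (110/6)^1.493.
110/6 = 18.333; 18.333^1.493 ≈ 76.81 mb.
P_c = 1012 − 76.81 = 935.19 ≈ 935 mb.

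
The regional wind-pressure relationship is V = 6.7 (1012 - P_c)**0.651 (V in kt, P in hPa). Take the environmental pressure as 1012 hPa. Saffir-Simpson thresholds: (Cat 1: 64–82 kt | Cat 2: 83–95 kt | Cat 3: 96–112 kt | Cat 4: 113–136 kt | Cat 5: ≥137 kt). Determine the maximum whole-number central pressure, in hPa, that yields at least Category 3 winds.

952 hPa

Category 3 begins at V = 96 kt.
Required ΔP = (96/6.7)^(1/0.651) = 14.328^1.536 ≈ 59.71 hPa.
P_c ≤ 1012 − 59.71 = 952.29, so the highest integer P_c is 952 hPa.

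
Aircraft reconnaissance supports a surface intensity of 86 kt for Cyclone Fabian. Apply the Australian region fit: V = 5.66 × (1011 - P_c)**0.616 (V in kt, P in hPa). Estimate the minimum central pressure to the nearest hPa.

ΔP = (V / 5.66)^(1/0.616) = (86/5.66)^1.623.
86/5.66 = 15.194; 15.194^1.623 ≈ 82.85 hPa.
P_c = 1011 − 82.85 = 928.15 ≈ 928 hPa.

928 hPa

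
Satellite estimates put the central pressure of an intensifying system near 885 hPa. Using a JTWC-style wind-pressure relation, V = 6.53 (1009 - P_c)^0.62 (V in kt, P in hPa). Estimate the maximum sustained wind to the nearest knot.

ΔP = 1009 − 885 = 124 hPa.
124^0.62 ≈ 19.857.
V ≈ 6.53 × 19.857 ≈ 129.7 kt.

130 kt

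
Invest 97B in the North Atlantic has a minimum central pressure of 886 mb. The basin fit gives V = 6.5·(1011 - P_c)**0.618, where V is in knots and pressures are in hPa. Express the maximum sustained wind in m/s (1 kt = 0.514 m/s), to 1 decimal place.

66.0 m/s

ΔP = 1011 − 886 = 125 mb.
V ≈ 6.5 × 125^0.618 = 6.5 × 19.765 ≈ 128.471 kt.
128.471 × 0.514 ≈ 66.03 m/s → 66.0 m/s.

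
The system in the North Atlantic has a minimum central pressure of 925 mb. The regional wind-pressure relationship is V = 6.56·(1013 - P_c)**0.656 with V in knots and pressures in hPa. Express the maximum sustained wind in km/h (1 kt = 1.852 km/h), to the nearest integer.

229 km/h

ΔP = 1013 − 925 = 88 mb.
V ≈ 6.56 × 88^0.656 = 6.56 × 18.862 ≈ 123.733 kt.
123.733 × 1.852 ≈ 229.15 km/h → 229 km/h.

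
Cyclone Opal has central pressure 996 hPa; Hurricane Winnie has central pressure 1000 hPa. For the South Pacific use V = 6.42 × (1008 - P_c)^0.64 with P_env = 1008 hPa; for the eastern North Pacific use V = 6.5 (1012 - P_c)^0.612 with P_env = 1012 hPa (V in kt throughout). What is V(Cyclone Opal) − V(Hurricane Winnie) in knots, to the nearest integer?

2 kt

Cyclone Opal: ΔP = 12; V ≈ 6.42 × 12^0.64 ≈ 31.49 kt.
Hurricane Winnie: ΔP = 12; V ≈ 6.5 × 12^0.612 ≈ 29.74 kt.
Difference ≈ 31.49 − 29.74 = 1.75 → 2 kt.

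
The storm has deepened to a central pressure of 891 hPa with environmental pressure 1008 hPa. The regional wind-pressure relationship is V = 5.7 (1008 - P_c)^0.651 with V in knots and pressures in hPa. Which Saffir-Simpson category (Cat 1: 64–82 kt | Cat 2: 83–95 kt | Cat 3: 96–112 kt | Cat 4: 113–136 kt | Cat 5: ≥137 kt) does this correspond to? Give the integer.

ΔP = 1008 − 891 = 117 hPa.
V ≈ 5.7 × 117^0.651 = 5.7 × 22.20 ≈ 127 kt.
127 kt falls in the Category 4 band.

4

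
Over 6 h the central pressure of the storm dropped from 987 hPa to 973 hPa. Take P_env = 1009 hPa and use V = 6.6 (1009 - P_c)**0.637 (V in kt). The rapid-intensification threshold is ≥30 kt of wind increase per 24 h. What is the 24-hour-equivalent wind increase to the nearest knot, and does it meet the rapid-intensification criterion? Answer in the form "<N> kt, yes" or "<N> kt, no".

70 kt, yes

V₁: ΔP = 22, V ≈ 6.6 × 22^0.637 ≈ 47.28 kt.
V₂: ΔP = 36, V ≈ 6.6 × 36^0.637 ≈ 64.70 kt.
ΔV over 6 h = 17.42 kt → 24 h equivalent = 17.42 × 24/6 ≈ 69.68 kt.
70 kt ≥ 30 kt ⇒ rapid intensification.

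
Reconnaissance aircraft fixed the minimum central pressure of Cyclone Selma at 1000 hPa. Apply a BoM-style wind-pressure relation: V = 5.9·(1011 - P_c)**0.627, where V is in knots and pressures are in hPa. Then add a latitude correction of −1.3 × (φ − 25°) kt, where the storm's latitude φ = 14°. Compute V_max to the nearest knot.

41 kt

ΔP = 1011 − 1000 = 11 hPa.
11^0.627 ≈ 4.497.
V ≈ 5.9 × 4.497 ≈ 26.5 kt.
Latitude correction: −1.3 × (14 − 25) = 14.3 kt.
Corrected V ≈ 40.8 kt → 41 kt.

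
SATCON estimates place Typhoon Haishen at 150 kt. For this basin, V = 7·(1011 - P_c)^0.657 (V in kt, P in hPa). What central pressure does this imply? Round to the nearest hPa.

905 hPa

ΔP = (V / 7)^(1/0.657) = (150/7)^1.522.
150/7 = 21.429; 21.429^1.522 ≈ 106.14 hPa.
P_c = 1011 − 106.14 = 904.86 ≈ 905 hPa.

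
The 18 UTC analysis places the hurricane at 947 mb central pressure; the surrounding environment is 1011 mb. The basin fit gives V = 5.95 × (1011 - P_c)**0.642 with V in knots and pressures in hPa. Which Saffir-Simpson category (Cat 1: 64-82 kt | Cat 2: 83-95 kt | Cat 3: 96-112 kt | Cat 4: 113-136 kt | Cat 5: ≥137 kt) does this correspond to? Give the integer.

ΔP = 1011 − 947 = 64 mb.
V ≈ 5.95 × 64^0.642 = 5.95 × 14.44 ≈ 86 kt.
86 kt falls in the Category 2 band.

2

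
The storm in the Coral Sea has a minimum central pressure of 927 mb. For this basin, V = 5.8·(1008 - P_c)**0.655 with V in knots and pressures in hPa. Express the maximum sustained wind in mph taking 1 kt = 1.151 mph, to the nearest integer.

ΔP = 1008 − 927 = 81 mb.
V ≈ 5.8 × 81^0.655 = 5.8 × 17.785 ≈ 103.154 kt.
103.154 × 1.151 ≈ 118.73 mph → 119 mph.

119 mph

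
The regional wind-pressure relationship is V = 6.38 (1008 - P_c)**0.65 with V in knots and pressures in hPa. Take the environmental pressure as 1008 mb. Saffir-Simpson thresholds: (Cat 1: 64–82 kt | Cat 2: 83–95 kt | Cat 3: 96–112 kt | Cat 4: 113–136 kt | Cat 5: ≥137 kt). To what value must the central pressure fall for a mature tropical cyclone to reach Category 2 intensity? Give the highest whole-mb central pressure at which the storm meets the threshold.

Category 2 begins at V = 83 kt.
Required ΔP = (83/6.38)^(1/0.65) = 13.009^1.538 ≈ 51.79 mb.
P_c ≤ 1008 − 51.79 = 956.21, so the highest integer P_c is 956 mb.

956 mb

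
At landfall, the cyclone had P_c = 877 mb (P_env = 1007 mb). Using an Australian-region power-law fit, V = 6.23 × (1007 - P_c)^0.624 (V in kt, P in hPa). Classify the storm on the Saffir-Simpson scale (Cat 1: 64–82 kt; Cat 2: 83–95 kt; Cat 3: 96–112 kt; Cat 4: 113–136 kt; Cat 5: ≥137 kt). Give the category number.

4

ΔP = 1007 − 877 = 130 mb.
V ≈ 6.23 × 130^0.624 = 6.23 × 20.85 ≈ 130 kt.
130 kt falls in the Category 4 band.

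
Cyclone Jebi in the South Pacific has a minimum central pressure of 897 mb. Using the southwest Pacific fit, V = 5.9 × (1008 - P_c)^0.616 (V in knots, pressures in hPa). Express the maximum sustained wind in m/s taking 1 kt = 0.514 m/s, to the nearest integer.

ΔP = 1008 − 897 = 111 mb.
V ≈ 5.9 × 111^0.616 = 5.9 × 18.194 ≈ 107.342 kt.
107.342 × 0.514 ≈ 55.17 m/s → 55 m/s.

55 m/s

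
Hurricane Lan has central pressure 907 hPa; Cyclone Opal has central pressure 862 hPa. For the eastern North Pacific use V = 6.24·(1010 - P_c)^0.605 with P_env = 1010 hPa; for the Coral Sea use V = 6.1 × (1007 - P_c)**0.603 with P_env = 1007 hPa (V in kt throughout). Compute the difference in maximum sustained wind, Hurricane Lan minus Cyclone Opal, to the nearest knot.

Hurricane Lan: ΔP = 103; V ≈ 6.24 × 103^0.605 ≈ 103.03 kt.
Cyclone Opal: ΔP = 145; V ≈ 6.1 × 145^0.603 ≈ 122.64 kt.
Difference ≈ 103.03 − 122.64 = -19.61 → -20 kt.

-20 kt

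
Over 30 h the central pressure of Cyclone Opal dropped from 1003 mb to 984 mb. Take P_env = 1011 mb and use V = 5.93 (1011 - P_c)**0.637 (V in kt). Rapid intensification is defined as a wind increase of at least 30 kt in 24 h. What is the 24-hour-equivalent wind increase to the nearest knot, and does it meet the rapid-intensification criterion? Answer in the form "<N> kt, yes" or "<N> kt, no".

V₁: ΔP = 8, V ≈ 5.93 × 8^0.637 ≈ 22.30 kt.
V₂: ΔP = 27, V ≈ 5.93 × 27^0.637 ≈ 48.40 kt.
ΔV over 30 h = 26.10 kt → 24 h equivalent = 26.10 × 24/30 ≈ 20.88 kt.
21 kt < 30 kt ⇒ not rapid intensification.

21 kt, no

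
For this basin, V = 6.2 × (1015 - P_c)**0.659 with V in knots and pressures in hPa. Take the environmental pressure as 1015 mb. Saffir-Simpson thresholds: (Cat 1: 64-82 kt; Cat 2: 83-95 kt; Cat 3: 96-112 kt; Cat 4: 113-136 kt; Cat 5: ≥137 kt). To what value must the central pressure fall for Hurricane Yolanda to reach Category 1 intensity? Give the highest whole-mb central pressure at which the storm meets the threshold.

980 mb

Category 1 begins at V = 64 kt.
Required ΔP = (64/6.2)^(1/0.659) = 10.323^1.517 ≈ 34.54 mb.
P_c ≤ 1015 − 34.54 = 980.46, so the highest integer P_c is 980 mb.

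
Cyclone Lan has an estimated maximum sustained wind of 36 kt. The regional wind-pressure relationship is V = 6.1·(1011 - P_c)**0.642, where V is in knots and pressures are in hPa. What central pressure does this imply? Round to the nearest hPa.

ΔP = (V / 6.1)^(1/0.642) = (36/6.1)^1.558.
36/6.1 = 5.902; 5.902^1.558 ≈ 15.88 hPa.
P_c = 1011 − 15.88 = 995.12 ≈ 995 hPa.

995 hPa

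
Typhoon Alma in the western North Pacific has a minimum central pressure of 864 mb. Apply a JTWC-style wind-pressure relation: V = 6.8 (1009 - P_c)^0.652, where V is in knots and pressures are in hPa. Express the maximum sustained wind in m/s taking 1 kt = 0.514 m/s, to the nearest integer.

90 m/s

ΔP = 1009 − 864 = 145 mb.
V ≈ 6.8 × 145^0.652 = 6.8 × 25.657 ≈ 174.470 kt.
174.470 × 0.514 ≈ 89.68 m/s → 90 m/s.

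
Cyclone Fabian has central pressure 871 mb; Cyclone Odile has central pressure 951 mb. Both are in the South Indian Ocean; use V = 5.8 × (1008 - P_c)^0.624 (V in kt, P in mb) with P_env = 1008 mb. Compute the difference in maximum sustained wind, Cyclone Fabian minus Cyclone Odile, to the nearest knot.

Cyclone Fabian: ΔP = 137; V ≈ 5.8 × 137^0.624 ≈ 124.95 kt.
Cyclone Odile: ΔP = 57; V ≈ 5.8 × 57^0.624 ≈ 72.29 kt.
Difference ≈ 124.95 − 72.29 = 52.66 → 53 kt.

53 kt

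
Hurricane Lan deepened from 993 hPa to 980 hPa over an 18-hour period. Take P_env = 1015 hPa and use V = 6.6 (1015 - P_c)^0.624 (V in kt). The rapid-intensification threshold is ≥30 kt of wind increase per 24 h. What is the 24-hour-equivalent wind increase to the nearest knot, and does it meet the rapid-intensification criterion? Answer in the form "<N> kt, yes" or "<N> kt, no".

20 kt, no

V₁: ΔP = 22, V ≈ 6.6 × 22^0.624 ≈ 45.42 kt.
V₂: ΔP = 35, V ≈ 6.6 × 35^0.624 ≈ 60.68 kt.
ΔV over 18 h = 15.26 kt → 24 h equivalent = 15.26 × 24/18 ≈ 20.35 kt.
20 kt < 30 kt ⇒ not rapid intensification.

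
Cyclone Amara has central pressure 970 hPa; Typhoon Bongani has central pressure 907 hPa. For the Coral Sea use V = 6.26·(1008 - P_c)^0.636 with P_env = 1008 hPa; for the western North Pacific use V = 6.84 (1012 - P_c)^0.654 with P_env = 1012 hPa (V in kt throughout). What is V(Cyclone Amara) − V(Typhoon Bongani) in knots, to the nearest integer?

Cyclone Amara: ΔP = 38; V ≈ 6.26 × 38^0.636 ≈ 63.29 kt.
Typhoon Bongani: ΔP = 105; V ≈ 6.84 × 105^0.654 ≈ 143.52 kt.
Difference ≈ 63.29 − 143.52 = -80.23 → -80 kt.

-80 kt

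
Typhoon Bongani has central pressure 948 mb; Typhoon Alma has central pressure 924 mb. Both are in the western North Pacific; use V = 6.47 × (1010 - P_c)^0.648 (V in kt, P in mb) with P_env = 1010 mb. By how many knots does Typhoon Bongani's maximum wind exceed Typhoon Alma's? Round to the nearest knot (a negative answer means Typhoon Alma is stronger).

-22 kt

Typhoon Bongani: ΔP = 62; V ≈ 6.47 × 62^0.648 ≈ 93.84 kt.
Typhoon Alma: ΔP = 86; V ≈ 6.47 × 86^0.648 ≈ 116.00 kt.
Difference ≈ 93.84 − 116.00 = -22.16 → -22 kt.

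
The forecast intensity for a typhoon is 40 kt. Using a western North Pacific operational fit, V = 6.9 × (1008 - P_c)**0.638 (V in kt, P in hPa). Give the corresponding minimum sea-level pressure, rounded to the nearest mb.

ΔP = (V / 6.9)^(1/0.638) = (40/6.9)^1.567.
40/6.9 = 5.797; 5.797^1.567 ≈ 15.71 mb.
P_c = 1008 − 15.71 = 992.29 ≈ 992 mb.

992 mb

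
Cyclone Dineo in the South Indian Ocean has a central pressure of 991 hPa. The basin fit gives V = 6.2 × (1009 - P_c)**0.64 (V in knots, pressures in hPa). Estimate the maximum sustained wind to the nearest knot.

ΔP = 1009 − 991 = 18 hPa.
18^0.64 ≈ 6.359.
V ≈ 6.2 × 6.359 ≈ 39.4 kt.

39 kt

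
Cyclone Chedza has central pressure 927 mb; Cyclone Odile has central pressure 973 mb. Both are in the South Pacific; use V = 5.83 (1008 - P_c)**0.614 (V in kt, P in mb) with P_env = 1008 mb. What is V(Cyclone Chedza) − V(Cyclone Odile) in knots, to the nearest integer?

35 kt

Cyclone Chedza: ΔP = 81; V ≈ 5.83 × 81^0.614 ≈ 86.59 kt.
Cyclone Odile: ΔP = 35; V ≈ 5.83 × 35^0.614 ≈ 51.73 kt.
Difference ≈ 86.59 − 51.73 = 34.86 → 35 kt.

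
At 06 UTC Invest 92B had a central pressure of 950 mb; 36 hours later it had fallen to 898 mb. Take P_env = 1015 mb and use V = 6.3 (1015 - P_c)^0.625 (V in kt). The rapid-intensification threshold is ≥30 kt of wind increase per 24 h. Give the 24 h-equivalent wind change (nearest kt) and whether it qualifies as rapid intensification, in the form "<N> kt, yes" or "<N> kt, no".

25 kt, no

V₁: ΔP = 65, V ≈ 6.3 × 65^0.625 ≈ 85.59 kt.
V₂: ΔP = 117, V ≈ 6.3 × 117^0.625 ≈ 123.58 kt.
ΔV over 36 h = 37.99 kt → 24 h equivalent = 37.99 × 24/36 ≈ 25.33 kt.
25 kt < 30 kt ⇒ not rapid intensification.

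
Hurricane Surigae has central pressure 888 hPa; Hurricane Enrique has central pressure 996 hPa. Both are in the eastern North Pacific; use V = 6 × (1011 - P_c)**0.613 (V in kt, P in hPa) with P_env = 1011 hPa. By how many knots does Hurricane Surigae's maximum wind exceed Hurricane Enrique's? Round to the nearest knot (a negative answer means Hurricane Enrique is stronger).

83 kt

Hurricane Surigae: ΔP = 123; V ≈ 6 × 123^0.613 ≈ 114.62 kt.
Hurricane Enrique: ΔP = 15; V ≈ 6 × 15^0.613 ≈ 31.56 kt.
Difference ≈ 114.62 − 31.56 = 83.06 → 83 kt.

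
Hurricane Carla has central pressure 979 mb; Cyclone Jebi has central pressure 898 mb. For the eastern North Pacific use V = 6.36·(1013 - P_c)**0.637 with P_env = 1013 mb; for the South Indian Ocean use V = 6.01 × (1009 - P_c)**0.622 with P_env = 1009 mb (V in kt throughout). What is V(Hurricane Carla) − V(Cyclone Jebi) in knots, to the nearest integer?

-52 kt

Hurricane Carla: ΔP = 34; V ≈ 6.36 × 34^0.637 ≈ 60.12 kt.
Cyclone Jebi: ΔP = 111; V ≈ 6.01 × 111^0.622 ≈ 112.48 kt.
Difference ≈ 60.12 − 112.48 = -52.36 → -52 kt.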